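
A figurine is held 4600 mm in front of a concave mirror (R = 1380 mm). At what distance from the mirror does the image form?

f = R/2 = 1380/2 = 690.0 mm.
Mirror equation: 1/q = 1/f − 1/p = 1/(690.0) − 1/(4600) = 0.001449 − 0.0002174 = 0.001232, so q = 812 mm.
The image is real, inverted and reduced, in front of the mirror.

812 mm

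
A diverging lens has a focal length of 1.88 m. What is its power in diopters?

For a diverging lens, f = −1.88 m.
P = 1/f = 1/(-1.88 m) = -0.532 D.

P = -0.532 D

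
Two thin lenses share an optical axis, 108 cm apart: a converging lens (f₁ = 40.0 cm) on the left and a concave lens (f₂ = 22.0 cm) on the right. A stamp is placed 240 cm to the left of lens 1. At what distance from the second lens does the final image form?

16.1 cm

Lens 1: 1/d_i1 = 1/f₁ − 1/d_o1 = 1/(40.0) − 1/(240) = 0.02083, so d_i1 = 48.00 cm.
The intermediate image is 48.00 cm to the right of lens 1, which is 108 − (48.00) = 60.00 cm to the left of lens 2, so d_o2 = +60.00 cm.
Lens 2 is diverging, so f₂ = −22.0 cm.
Lens 2: 1/d_i2 = 1/f₂ − 1/d_o2 = 1/(-22.0) − 1/(60.00) = -0.06212, so d_i2 = -16.1 cm.
The final image is virtual, 16.1 cm to the left of lens 2 (overall magnification ≈ -0.054).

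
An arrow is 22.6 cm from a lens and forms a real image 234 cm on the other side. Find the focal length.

Real image ⇒ d_i = +234 cm.
1/f = 1/d_o + 1/d_i = 1/(22.6) + 1/(234) = 0.04852, so f = 20.6 cm.
Since f is positive, the lens is converging.

f = 20.6 cm (converging)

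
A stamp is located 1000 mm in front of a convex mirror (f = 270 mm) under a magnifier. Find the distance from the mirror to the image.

213 mm

For a convex mirror, f = -270 mm.
Mirror equation: 1/d_i = 1/f − 1/d_o = 1/(-270.0) − 1/(1000) = -0.003704 − 0.001000 = -0.004704, so d_i = -213 mm.
The image is virtual, upright and reduced, behind the mirror.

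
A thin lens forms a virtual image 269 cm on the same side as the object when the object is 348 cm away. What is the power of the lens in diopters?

P = -0.0844 D

Virtual image ⇒ d_i = −269 cm.
1/f = 1/d_o + 1/d_i = 1/(348) + 1/(-269) = -0.0008439 cm⁻¹.
f = -1185 cm = -11.85 m, so P = 1/f = -0.0844 D.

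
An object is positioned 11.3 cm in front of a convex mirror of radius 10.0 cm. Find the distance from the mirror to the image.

f = R/2 = 10.0/2 = 5.000 cm; for a convex mirror, f = -5.000 cm.
Mirror equation: 1/s_i = 1/f − 1/s_o = 1/(-5.000) − 1/(11.3) = -0.2000 − 0.08850 = -0.2885, so s_i = -3.47 cm.
The image is virtual, upright and reduced, behind the mirror.

3.47 cm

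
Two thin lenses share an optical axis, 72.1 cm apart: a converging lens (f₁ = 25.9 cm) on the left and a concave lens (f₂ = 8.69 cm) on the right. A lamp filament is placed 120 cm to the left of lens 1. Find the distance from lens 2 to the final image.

7.11 cm

Lens 1: 1/d_i1 = 1/f₁ − 1/d_o1 = 1/(25.9) − 1/(120) = 0.03028, so d_i1 = 33.03 cm.
The intermediate image is 33.03 cm to the right of lens 1, which is 72.1 − (33.03) = 39.07 cm to the left of lens 2, so d_o2 = +39.07 cm.
Lens 2 is diverging, so f₂ = −8.69 cm.
Lens 2: 1/d_i2 = 1/f₂ − 1/d_o2 = 1/(-8.69) − 1/(39.07) = -0.1407, so d_i2 = -7.11 cm.
The final image is virtual, 7.11 cm to the left of lens 2 (overall magnification ≈ -0.050).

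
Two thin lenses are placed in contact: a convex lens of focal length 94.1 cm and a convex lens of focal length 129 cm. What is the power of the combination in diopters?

P = +1.84 D

P₁ = 1/f₁ = 1/(0.941 m) = +1.063 D; P₂ = 1/f₂ = 1/(1.29 m) = +0.7752 D.
For thin lenses in contact, P = P₁ + P₂ = (+1.063) + (+0.7752) = +1.84 D.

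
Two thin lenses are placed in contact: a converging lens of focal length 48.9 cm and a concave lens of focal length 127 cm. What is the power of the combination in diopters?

P₁ = 1/f₁ = 1/(0.489 m) = +2.045 D; P₂ = 1/f₂ = 1/(-1.27 m) = -0.7874 D.
For thin lenses in contact, P = P₁ + P₂ = (+2.045) + (-0.7874) = +1.26 D.

P = +1.26 D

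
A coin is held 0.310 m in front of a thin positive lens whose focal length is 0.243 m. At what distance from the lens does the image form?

1.12 m

Thin-lens equation: 1/q = 1/f − 1/p = 1/(0.2430) − 1/(0.310) = 4.115 − 3.226 = 0.8894, so q = 1.12 m.
The image is real, inverted and enlarged, on the far side of the lens.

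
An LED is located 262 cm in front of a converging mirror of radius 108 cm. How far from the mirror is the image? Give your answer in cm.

68.0 cm

f = R/2 = 108/2 = 54.00 cm.
Mirror equation: 1/s_i = 1/f − 1/s_o = 1/(54.00) − 1/(262) = 0.01852 − 0.003817 = 0.01470, so s_i = 68.0 cm.
The image is real, inverted and reduced, in front of the mirror.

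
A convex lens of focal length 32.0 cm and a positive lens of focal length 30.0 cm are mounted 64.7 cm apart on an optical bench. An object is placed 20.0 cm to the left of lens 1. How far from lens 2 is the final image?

40.2 cm

Lens 1: 1/d_i1 = 1/f₁ − 1/d_o1 = 1/(32.0) − 1/(20.0) = -0.01875, so d_i1 = -53.33 cm.
The intermediate image is 53.33 cm to the left of lens 1 (virtual), which is 64.7 − (-53.33) = 118.0 cm to the left of lens 2, so d_o2 = +118.0 cm.
Lens 2: 1/d_i2 = 1/f₂ − 1/d_o2 = 1/(30.0) − 1/(118.0) = 0.02486, so d_i2 = 40.2 cm.
The final image is real, 40.2 cm to the right of lens 2 (overall magnification ≈ -0.91).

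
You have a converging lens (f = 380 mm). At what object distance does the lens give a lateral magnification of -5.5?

m = −d_i/d_o ⇒ d_i = −m·d_o.
1/f = 1/d_o + 1/d_i = 1/d_o − 1/(m·d_o) = (1 − 1/m)/d_o, so d_o = f(1 − 1/m) = (380.0)(1 − 1/(-5.5)) = 449 mm.

449 mm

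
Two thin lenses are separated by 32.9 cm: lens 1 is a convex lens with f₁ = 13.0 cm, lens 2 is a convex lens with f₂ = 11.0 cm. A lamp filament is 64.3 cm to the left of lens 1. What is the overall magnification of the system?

m = +0.497

Lens 1: 1/d_i1 = 1/(13.0) − 1/(64.3) = 0.06137, so d_i1 = 16.29 cm; m₁ = −d_i1/d_o1 = -0.2533.
d_o2 = 32.9 − (16.29) = 16.61 cm.
Lens 2: 1/d_i2 = 1/(11.0) − 1/(16.61) = 0.03070, so d_i2 = 32.57 cm; m₂ = −d_i2/d_o2 = -1.961.
m = m₁·m₂ = (-0.2533)(-1.961) = +0.497.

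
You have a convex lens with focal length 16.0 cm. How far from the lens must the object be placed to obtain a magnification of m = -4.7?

m = −d_i/d_o ⇒ d_i = −m·d_o.
1/f = 1/d_o + 1/d_i = 1/d_o − 1/(m·d_o) = (1 − 1/m)/d_o, so d_o = f(1 − 1/m) = (16.00)(1 − 1/(-4.7)) = 19.4 cm.

19.4 cm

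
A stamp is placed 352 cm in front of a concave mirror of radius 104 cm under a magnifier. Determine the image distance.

f = R/2 = 104/2 = 52.00 cm.
Mirror equation: 1/q = 1/f − 1/p = 1/(52.00) − 1/(352) = 0.01923 − 0.002841 = 0.01639, so q = 61.0 cm.
The image is real, inverted and reduced, in front of the mirror.

61.0 cm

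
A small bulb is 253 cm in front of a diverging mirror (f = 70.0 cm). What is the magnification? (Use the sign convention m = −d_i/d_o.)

For a diverging mirror, f = -70.0 cm.
1/d_i = 1/f − 1/d_o = 1/(-70.00) − 1/(253) = -0.01824, so d_i = -54.83 cm.
m = −d_i/d_o = −(-54.83)/(253) = +0.217.
The image is virtual, upright and reduced, behind the mirror.

m = +0.217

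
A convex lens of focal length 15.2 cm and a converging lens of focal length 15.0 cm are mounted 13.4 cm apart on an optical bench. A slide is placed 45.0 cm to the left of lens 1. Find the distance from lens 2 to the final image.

Lens 1: 1/d_i1 = 1/f₁ − 1/d_o1 = 1/(15.2) − 1/(45.0) = 0.04357, so d_i1 = 22.95 cm.
The intermediate image is 22.95 cm to the right of lens 1, which lies 9.550 cm to the right of lens 2 — a virtual object — so d_o2 = −9.550 cm.
Lens 2: 1/d_i2 = 1/f₂ − 1/d_o2 = 1/(15.0) − 1/(-9.550) = 0.1714, so d_i2 = 5.84 cm.
The final image is real, 5.84 cm to the right of lens 2 (overall magnification ≈ -0.31).

5.84 cm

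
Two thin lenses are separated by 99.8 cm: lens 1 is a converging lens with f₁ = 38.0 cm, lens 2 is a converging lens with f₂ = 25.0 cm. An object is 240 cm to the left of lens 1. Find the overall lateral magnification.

Lens 1: 1/d_i1 = 1/(38.0) − 1/(240) = 0.02215, so d_i1 = 45.15 cm; m₁ = −d_i1/d_o1 = -0.1881.
d_o2 = 99.8 − (45.15) = 54.65 cm.
Lens 2: 1/d_i2 = 1/(25.0) − 1/(54.65) = 0.02170, so d_i2 = 46.08 cm; m₂ = −d_i2/d_o2 = -0.8432.
m = m₁·m₂ = (-0.1881)(-0.8432) = +0.159.

m = +0.159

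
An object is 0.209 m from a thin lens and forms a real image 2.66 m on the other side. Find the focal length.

Real image ⇒ d_i = +2.66 m.
1/f = 1/d_o + 1/d_i = 1/(0.209) + 1/(2.66) = 5.161, so f = 0.194 m.
Since f is positive, the thin lens is converging.

f = 0.194 m (converging)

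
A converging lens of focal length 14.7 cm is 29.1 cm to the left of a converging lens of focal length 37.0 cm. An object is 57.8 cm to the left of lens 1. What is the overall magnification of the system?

Lens 1: 1/d_i1 = 1/(14.7) − 1/(57.8) = 0.05073, so d_i1 = 19.71 cm; m₁ = −d_i1/d_o1 = -0.3410.
d_o2 = 29.1 − (19.71) = 9.390 cm.
Lens 2: 1/d_i2 = 1/(37.0) − 1/(9.390) = -0.07947, so d_i2 = -12.58 cm; m₂ = −d_i2/d_o2 = +1.340.
m = m₁·m₂ = (-0.3410)(+1.340) = -0.457.

m = -0.457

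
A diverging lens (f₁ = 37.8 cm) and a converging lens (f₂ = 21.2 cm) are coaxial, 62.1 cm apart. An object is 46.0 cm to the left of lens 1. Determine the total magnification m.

m = -0.155

f₁ = −37.8 cm (diverging).
Lens 1: 1/d_i1 = 1/(-37.8) − 1/(46.0) = -0.04819, so d_i1 = -20.75 cm; m₁ = −d_i1/d_o1 = +0.4511.
d_o2 = 62.1 − (-20.75) = 82.85 cm.
Lens 2: 1/d_i2 = 1/(21.2) − 1/(82.85) = 0.03510, so d_i2 = 28.49 cm; m₂ = −d_i2/d_o2 = -0.3439.
m = m₁·m₂ = (+0.4511)(-0.3439) = -0.155.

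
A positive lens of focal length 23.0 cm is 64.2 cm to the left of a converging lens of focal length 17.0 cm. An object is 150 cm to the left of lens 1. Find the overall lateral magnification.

Lens 1: 1/d_i1 = 1/(23.0) − 1/(150) = 0.03681, so d_i1 = 27.17 cm; m₁ = −d_i1/d_o1 = -0.1811.
d_o2 = 64.2 − (27.17) = 37.03 cm.
Lens 2: 1/d_i2 = 1/(17.0) − 1/(37.03) = 0.03182, so d_i2 = 31.43 cm; m₂ = −d_i2/d_o2 = -0.8487.
m = m₁·m₂ = (-0.1811)(-0.8487) = +0.154.

m = +0.154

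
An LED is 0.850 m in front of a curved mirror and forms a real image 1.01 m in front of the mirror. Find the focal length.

Real image ⇒ d_i = +1.01 m.
1/f = 1/d_o + 1/d_i = 1/(0.850) + 1/(1.01) = 2.167, so f = 0.462 m.
Since f is positive, the curved mirror is concave.

f = 0.462 m (concave)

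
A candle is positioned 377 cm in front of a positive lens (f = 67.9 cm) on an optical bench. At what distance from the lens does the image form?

82.8 cm

Thin-lens equation: 1/q = 1/f − 1/p = 1/(67.90) − 1/(377) = 0.01473 − 0.002653 = 0.01208, so q = 82.8 cm.
The image is real, inverted and reduced, on the far side of the lens.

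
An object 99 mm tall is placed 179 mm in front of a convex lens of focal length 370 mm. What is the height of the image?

1/d_i = 1/f − 1/d_o = 1/(370.0) − 1/(179) = -0.002884, so d_i = -346.8 mm.
m = −d_i/d_o = +1.937.
|h_i| = |m|·h_o = 1.937 × 99 = 192 mm. The image is virtual, upright and enlarged, on the same side as the object.

192 mm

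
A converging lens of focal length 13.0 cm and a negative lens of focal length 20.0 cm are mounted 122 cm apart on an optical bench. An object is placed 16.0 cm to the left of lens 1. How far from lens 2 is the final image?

Lens 1: 1/d_i1 = 1/f₁ − 1/d_o1 = 1/(13.0) − 1/(16.0) = 0.01442, so d_i1 = 69.33 cm.
The intermediate image is 69.33 cm to the right of lens 1, which is 122 − (69.33) = 52.67 cm to the left of lens 2, so d_o2 = +52.67 cm.
Lens 2 is diverging, so f₂ = −20.0 cm.
Lens 2: 1/d_i2 = 1/f₂ − 1/d_o2 = 1/(-20.0) − 1/(52.67) = -0.06899, so d_i2 = -14.5 cm.
The final image is virtual, 14.5 cm to the left of lens 2 (overall magnification ≈ -1.2).

14.5 cm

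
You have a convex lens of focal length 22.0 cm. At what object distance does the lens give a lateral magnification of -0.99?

m = −d_i/d_o ⇒ d_i = −m·d_o.
1/f = 1/d_o + 1/d_i = 1/d_o − 1/(m·d_o) = (1 − 1/m)/d_o, so d_o = f(1 − 1/m) = (22.00)(1 − 1/(-0.99)) = 44.2 cm.

44.2 cm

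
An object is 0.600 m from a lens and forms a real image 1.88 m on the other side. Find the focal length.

f = 0.455 m (converging)

Real image ⇒ d_i = +1.88 m.
1/f = 1/d_o + 1/d_i = 1/(0.600) + 1/(1.88) = 2.199, so f = 0.455 m.
Since f is positive, the lens is converging.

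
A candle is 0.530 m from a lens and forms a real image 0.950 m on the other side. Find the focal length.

Real image ⇒ d_i = +0.950 m.
1/f = 1/d_o + 1/d_i = 1/(0.530) + 1/(0.950) = 2.939, so f = 0.340 m.
Since f is positive, the lens is converging.

f = 0.340 m (converging)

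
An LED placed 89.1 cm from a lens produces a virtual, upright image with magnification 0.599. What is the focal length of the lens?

m = −d_i/d_o ⇒ d_i = −m·d_o = −(+0.599)·(89.1) = -53.37 cm.
1/f = 1/d_o + 1/d_i = 1/(89.1) + 1/(-53.37) = -0.007514, so f = -133 cm.
Since f is negative, the lens is diverging.

f = -133 cm (diverging)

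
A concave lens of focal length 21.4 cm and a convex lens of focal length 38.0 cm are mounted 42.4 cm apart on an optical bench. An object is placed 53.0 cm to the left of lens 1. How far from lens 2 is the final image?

Lens 1 is diverging, so f₁ = −21.4 cm.
Lens 1: 1/d_i1 = 1/f₁ − 1/d_o1 = 1/(-21.4) − 1/(53.0) = -0.06560, so d_i1 = -15.24 cm.
The intermediate image is 15.24 cm to the left of lens 1 (virtual), which is 42.4 − (-15.24) = 57.64 cm to the left of lens 2, so d_o2 = +57.64 cm.
Lens 2: 1/d_i2 = 1/f₂ − 1/d_o2 = 1/(38.0) − 1/(57.64) = 0.008967, so d_i2 = 112 cm.
The final image is real, 112 cm to the right of lens 2 (overall magnification ≈ -0.56).

112 cm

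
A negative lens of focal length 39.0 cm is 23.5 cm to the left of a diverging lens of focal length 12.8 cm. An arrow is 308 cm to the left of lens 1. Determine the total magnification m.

f₁ = −39.0 cm (diverging).
Lens 1: 1/d_i1 = 1/(-39.0) − 1/(308) = -0.02889, so d_i1 = -34.62 cm; m₁ = −d_i1/d_o1 = +0.1124.
d_o2 = 23.5 − (-34.62) = 58.12 cm.
f₂ = −12.8 cm (diverging).
Lens 2: 1/d_i2 = 1/(-12.8) − 1/(58.12) = -0.09533, so d_i2 = -10.49 cm; m₂ = −d_i2/d_o2 = +0.1805.
m = m₁·m₂ = (+0.1124)(+0.1805) = +0.0203.

m = +0.0203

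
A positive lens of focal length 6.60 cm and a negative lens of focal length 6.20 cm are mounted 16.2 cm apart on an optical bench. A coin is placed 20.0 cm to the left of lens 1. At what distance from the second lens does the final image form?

Lens 1: 1/d_i1 = 1/f₁ − 1/d_o1 = 1/(6.60) − 1/(20.0) = 0.1015, so d_i1 = 9.851 cm.
The intermediate image is 9.851 cm to the right of lens 1, which is 16.2 − (9.851) = 6.349 cm to the left of lens 2, so d_o2 = +6.349 cm.
Lens 2 is diverging, so f₂ = −6.20 cm.
Lens 2: 1/d_i2 = 1/f₂ − 1/d_o2 = 1/(-6.20) − 1/(6.349) = -0.3188, so d_i2 = -3.14 cm.
The final image is virtual, 3.14 cm to the left of lens 2 (overall magnification ≈ -0.24).

3.14 cm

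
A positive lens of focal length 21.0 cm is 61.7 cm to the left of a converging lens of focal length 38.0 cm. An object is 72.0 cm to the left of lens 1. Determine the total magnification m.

Lens 1: 1/d_i1 = 1/(21.0) − 1/(72.0) = 0.03373, so d_i1 = 29.65 cm; m₁ = −d_i1/d_o1 = -0.4118.
d_o2 = 61.7 − (29.65) = 32.05 cm.
Lens 2: 1/d_i2 = 1/(38.0) − 1/(32.05) = -0.004885, so d_i2 = -204.7 cm; m₂ = −d_i2/d_o2 = +6.387.
m = m₁·m₂ = (-0.4118)(+6.387) = -2.63.

m = -2.63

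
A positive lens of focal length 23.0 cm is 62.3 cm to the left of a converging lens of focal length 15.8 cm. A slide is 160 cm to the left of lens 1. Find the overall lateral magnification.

m = +0.135

Lens 1: 1/d_i1 = 1/(23.0) − 1/(160) = 0.03723, so d_i1 = 26.86 cm; m₁ = −d_i1/d_o1 = -0.1679.
d_o2 = 62.3 − (26.86) = 35.44 cm.
Lens 2: 1/d_i2 = 1/(15.8) − 1/(35.44) = 0.03507, so d_i2 = 28.51 cm; m₂ = −d_i2/d_o2 = -0.8045.
m = m₁·m₂ = (-0.1679)(-0.8045) = +0.135.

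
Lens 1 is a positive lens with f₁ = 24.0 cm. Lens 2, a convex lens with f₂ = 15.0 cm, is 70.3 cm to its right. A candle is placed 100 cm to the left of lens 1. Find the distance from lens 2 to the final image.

24.5 cm

Lens 1: 1/d_i1 = 1/f₁ − 1/d_o1 = 1/(24.0) − 1/(100) = 0.03167, so d_i1 = 31.58 cm.
The intermediate image is 31.58 cm to the right of lens 1, which is 70.3 − (31.58) = 38.72 cm to the left of lens 2, so d_o2 = +38.72 cm.
Lens 2: 1/d_i2 = 1/f₂ − 1/d_o2 = 1/(15.0) − 1/(38.72) = 0.04084, so d_i2 = 24.5 cm.
The final image is real, 24.5 cm to the right of lens 2 (overall magnification ≈ 0.20).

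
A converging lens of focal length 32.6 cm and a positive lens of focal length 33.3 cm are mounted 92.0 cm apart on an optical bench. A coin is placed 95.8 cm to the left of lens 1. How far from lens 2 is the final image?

Lens 1: 1/d_i1 = 1/f₁ − 1/d_o1 = 1/(32.6) − 1/(95.8) = 0.02024, so d_i1 = 49.42 cm.
The intermediate image is 49.42 cm to the right of lens 1, which is 92.0 − (49.42) = 42.58 cm to the left of lens 2, so d_o2 = +42.58 cm.
Lens 2: 1/d_i2 = 1/f₂ − 1/d_o2 = 1/(33.3) − 1/(42.58) = 0.006545, so d_i2 = 153 cm.
The final image is real, 153 cm to the right of lens 2 (overall magnification ≈ 1.9).

153 cm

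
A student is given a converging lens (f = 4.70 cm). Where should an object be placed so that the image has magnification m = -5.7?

m = −d_i/d_o ⇒ d_i = −m·d_o.
1/f = 1/d_o + 1/d_i = 1/d_o − 1/(m·d_o) = (1 − 1/m)/d_o, so d_o = f(1 − 1/m) = (4.700)(1 − 1/(-5.7)) = 5.52 cm.

5.52 cm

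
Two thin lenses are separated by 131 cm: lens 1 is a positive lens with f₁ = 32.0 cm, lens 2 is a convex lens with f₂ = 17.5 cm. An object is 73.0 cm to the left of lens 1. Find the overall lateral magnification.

Lens 1: 1/d_i1 = 1/(32.0) − 1/(73.0) = 0.01755, so d_i1 = 56.98 cm; m₁ = −d_i1/d_o1 = -0.7805.
d_o2 = 131 − (56.98) = 74.02 cm.
Lens 2: 1/d_i2 = 1/(17.5) − 1/(74.02) = 0.04363, so d_i2 = 22.92 cm; m₂ = −d_i2/d_o2 = -0.3096.
m = m₁·m₂ = (-0.7805)(-0.3096) = +0.242.

m = +0.242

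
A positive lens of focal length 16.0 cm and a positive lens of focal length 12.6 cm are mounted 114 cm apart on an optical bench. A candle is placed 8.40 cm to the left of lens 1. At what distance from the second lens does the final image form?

13.9 cm

Lens 1: 1/d_i1 = 1/f₁ − 1/d_o1 = 1/(16.0) − 1/(8.40) = -0.05655, so d_i1 = -17.68 cm.
The intermediate image is 17.68 cm to the left of lens 1 (virtual), which is 114 − (-17.68) = 131.7 cm to the left of lens 2, so d_o2 = +131.7 cm.
Lens 2: 1/d_i2 = 1/f₂ − 1/d_o2 = 1/(12.6) − 1/(131.7) = 0.07177, so d_i2 = 13.9 cm.
The final image is real, 13.9 cm to the right of lens 2 (overall magnification ≈ -0.22).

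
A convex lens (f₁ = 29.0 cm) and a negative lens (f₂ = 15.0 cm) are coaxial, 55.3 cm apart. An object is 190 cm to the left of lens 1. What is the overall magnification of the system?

Lens 1: 1/d_i1 = 1/(29.0) − 1/(190) = 0.02922, so d_i1 = 34.22 cm; m₁ = −d_i1/d_o1 = -0.1801.
d_o2 = 55.3 − (34.22) = 21.08 cm.
f₂ = −15.0 cm (diverging).
Lens 2: 1/d_i2 = 1/(-15.0) − 1/(21.08) = -0.1141, so d_i2 = -8.764 cm; m₂ = −d_i2/d_o2 = +0.4157.
m = m₁·m₂ = (-0.1801)(+0.4157) = -0.0749.

m = -0.0749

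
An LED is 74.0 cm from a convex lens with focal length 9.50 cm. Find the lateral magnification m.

m = -0.147

1/d_i = 1/f − 1/d_o = 1/(9.500) − 1/(74.0) = 0.09175, so d_i = 10.90 cm.
m = −d_i/d_o = −(10.90)/(74.0) = -0.147.
The image is real, inverted and reduced, on the far side of the lens.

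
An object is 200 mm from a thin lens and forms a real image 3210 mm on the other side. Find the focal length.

f = 188 mm (converging)

Real image ⇒ d_i = +3210 mm.
1/f = 1/d_o + 1/d_i = 1/(200) + 1/(3210) = 0.005312, so f = 188 mm.
Since f is positive, the thin lens is converging.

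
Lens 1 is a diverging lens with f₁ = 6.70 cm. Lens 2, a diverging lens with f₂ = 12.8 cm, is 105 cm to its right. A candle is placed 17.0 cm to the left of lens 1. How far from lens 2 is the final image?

11.5 cm

Lens 1 is diverging, so f₁ = −6.70 cm.
Lens 1: 1/d_i1 = 1/f₁ − 1/d_o1 = 1/(-6.70) − 1/(17.0) = -0.2081, so d_i1 = -4.806 cm.
The intermediate image is 4.806 cm to the left of lens 1 (virtual), which is 105 − (-4.806) = 109.8 cm to the left of lens 2, so d_o2 = +109.8 cm.
Lens 2 is diverging, so f₂ = −12.8 cm.
Lens 2: 1/d_i2 = 1/f₂ − 1/d_o2 = 1/(-12.8) − 1/(109.8) = -0.08723, so d_i2 = -11.5 cm.
The final image is virtual, 11.5 cm to the left of lens 2 (overall magnification ≈ 0.030).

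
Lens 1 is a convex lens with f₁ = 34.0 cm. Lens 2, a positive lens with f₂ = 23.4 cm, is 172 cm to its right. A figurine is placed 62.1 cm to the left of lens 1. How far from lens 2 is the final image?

30.9 cm

Lens 1: 1/d_i1 = 1/f₁ − 1/d_o1 = 1/(34.0) − 1/(62.1) = 0.01331, so d_i1 = 75.14 cm.
The intermediate image is 75.14 cm to the right of lens 1, which is 172 − (75.14) = 96.86 cm to the left of lens 2, so d_o2 = +96.86 cm.
Lens 2: 1/d_i2 = 1/f₂ − 1/d_o2 = 1/(23.4) − 1/(96.86) = 0.03241, so d_i2 = 30.9 cm.
The final image is real, 30.9 cm to the right of lens 2 (overall magnification ≈ 0.39).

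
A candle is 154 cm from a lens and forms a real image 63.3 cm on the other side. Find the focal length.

f = 44.9 cm (converging)

Real image ⇒ d_i = +63.3 cm.
1/f = 1/d_o + 1/d_i = 1/(154) + 1/(63.3) = 0.02229, so f = 44.9 cm.
Since f is positive, the lens is converging.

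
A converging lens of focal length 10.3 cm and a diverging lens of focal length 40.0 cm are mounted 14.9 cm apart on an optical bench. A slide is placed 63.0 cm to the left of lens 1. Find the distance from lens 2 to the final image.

2.43 cm

Lens 1: 1/d_i1 = 1/f₁ − 1/d_o1 = 1/(10.3) − 1/(63.0) = 0.08121, so d_i1 = 12.31 cm.
The intermediate image is 12.31 cm to the right of lens 1, which is 14.9 − (12.31) = 2.590 cm to the left of lens 2, so d_o2 = +2.590 cm.
Lens 2 is diverging, so f₂ = −40.0 cm.
Lens 2: 1/d_i2 = 1/f₂ − 1/d_o2 = 1/(-40.0) − 1/(2.590) = -0.4111, so d_i2 = -2.43 cm.
The final image is virtual, 2.43 cm to the left of lens 2 (overall magnification ≈ -0.18).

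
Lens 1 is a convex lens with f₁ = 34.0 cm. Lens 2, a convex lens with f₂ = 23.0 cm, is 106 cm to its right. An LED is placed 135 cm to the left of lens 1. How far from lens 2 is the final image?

37.1 cm

Lens 1: 1/d_i1 = 1/f₁ − 1/d_o1 = 1/(34.0) − 1/(135) = 0.02200, so d_i1 = 45.45 cm.
The intermediate image is 45.45 cm to the right of lens 1, which is 106 − (45.45) = 60.55 cm to the left of lens 2, so d_o2 = +60.55 cm.
Lens 2: 1/d_i2 = 1/f₂ − 1/d_o2 = 1/(23.0) − 1/(60.55) = 0.02696, so d_i2 = 37.1 cm.
The final image is real, 37.1 cm to the right of lens 2 (overall magnification ≈ 0.21).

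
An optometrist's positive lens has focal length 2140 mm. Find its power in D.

P = +0.467 D

f = 214 cm = 2.14 m.
P = 1/f = 1/(2.14 m) = +0.467 D.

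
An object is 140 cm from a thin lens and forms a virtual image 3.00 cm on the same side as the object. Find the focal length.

Virtual image ⇒ d_i = −3.00 cm.
1/f = 1/d_o + 1/d_i = 1/(140) + 1/(-3.00) = -0.3262, so f = -3.07 cm.
Since f is negative, the thin lens is diverging.

f = -3.07 cm (diverging)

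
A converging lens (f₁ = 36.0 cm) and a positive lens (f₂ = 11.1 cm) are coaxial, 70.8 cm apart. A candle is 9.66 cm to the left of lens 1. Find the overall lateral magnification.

Lens 1: 1/d_i1 = 1/(36.0) − 1/(9.66) = -0.07574, so d_i1 = -13.20 cm; m₁ = −d_i1/d_o1 = +1.366.
d_o2 = 70.8 − (-13.20) = 84.00 cm.
Lens 2: 1/d_i2 = 1/(11.1) − 1/(84.00) = 0.07819, so d_i2 = 12.79 cm; m₂ = −d_i2/d_o2 = -0.1523.
m = m₁·m₂ = (+1.366)(-0.1523) = -0.208.

m = -0.208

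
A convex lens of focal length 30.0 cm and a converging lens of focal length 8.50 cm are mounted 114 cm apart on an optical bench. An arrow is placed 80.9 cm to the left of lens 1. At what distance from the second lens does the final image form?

9.75 cm

Lens 1: 1/d_i1 = 1/f₁ − 1/d_o1 = 1/(30.0) − 1/(80.9) = 0.02097, so d_i1 = 47.68 cm.
The intermediate image is 47.68 cm to the right of lens 1, which is 114 − (47.68) = 66.32 cm to the left of lens 2, so d_o2 = +66.32 cm.
Lens 2: 1/d_i2 = 1/f₂ − 1/d_o2 = 1/(8.50) − 1/(66.32) = 0.1026, so d_i2 = 9.75 cm.
The final image is real, 9.75 cm to the right of lens 2 (overall magnification ≈ 0.087).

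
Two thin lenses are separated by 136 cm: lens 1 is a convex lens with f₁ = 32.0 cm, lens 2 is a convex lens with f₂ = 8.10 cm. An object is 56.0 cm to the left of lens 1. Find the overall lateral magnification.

Lens 1: 1/d_i1 = 1/(32.0) − 1/(56.0) = 0.01339, so d_i1 = 74.67 cm; m₁ = −d_i1/d_o1 = -1.333.
d_o2 = 136 − (74.67) = 61.33 cm.
Lens 2: 1/d_i2 = 1/(8.10) − 1/(61.33) = 0.1072, so d_i2 = 9.333 cm; m₂ = −d_i2/d_o2 = -0.1522.
m = m₁·m₂ = (-1.333)(-0.1522) = +0.203.

m = +0.203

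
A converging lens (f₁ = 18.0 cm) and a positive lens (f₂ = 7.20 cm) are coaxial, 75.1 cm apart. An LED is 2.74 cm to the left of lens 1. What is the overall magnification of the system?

Lens 1: 1/d_i1 = 1/(18.0) − 1/(2.74) = -0.3094, so d_i1 = -3.232 cm; m₁ = −d_i1/d_o1 = +1.180.
d_o2 = 75.1 − (-3.232) = 78.33 cm.
Lens 2: 1/d_i2 = 1/(7.20) − 1/(78.33) = 0.1261, so d_i2 = 7.929 cm; m₂ = −d_i2/d_o2 = -0.1012.
m = m₁·m₂ = (+1.180)(-0.1012) = -0.119.

m = -0.119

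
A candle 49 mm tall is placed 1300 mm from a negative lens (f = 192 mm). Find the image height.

6.31 mm

For a negative lens, f = -192 mm.
1/d_i = 1/f − 1/d_o = 1/(-192.0) − 1/(1300) = -0.005978, so d_i = -167.3 mm.
m = −d_i/d_o = +0.1287.
|h_i| = |m|·h_o = 0.1287 × 49 = 6.31 mm. The image is virtual, upright and reduced, on the same side as the object.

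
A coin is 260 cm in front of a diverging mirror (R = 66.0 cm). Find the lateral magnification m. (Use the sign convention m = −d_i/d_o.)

f = R/2 = 66.0/2 = 33.00 cm; for a diverging mirror, f = -33.00 cm.
1/d_i = 1/f − 1/d_o = 1/(-33.00) − 1/(260) = -0.03415, so d_i = -29.28 cm.
m = −d_i/d_o = −(-29.28)/(260) = +0.113.
The image is virtual, upright and reduced, behind the mirror.

m = +0.113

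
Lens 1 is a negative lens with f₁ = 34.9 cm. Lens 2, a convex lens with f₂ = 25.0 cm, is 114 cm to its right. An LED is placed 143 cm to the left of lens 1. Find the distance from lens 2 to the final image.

30.3 cm

Lens 1 is diverging, so f₁ = −34.9 cm.
Lens 1: 1/d_i1 = 1/f₁ − 1/d_o1 = 1/(-34.9) − 1/(143) = -0.03565, so d_i1 = -28.05 cm.
The intermediate image is 28.05 cm to the left of lens 1 (virtual), which is 114 − (-28.05) = 142.1 cm to the left of lens 2, so d_o2 = +142.1 cm.
Lens 2: 1/d_i2 = 1/f₂ − 1/d_o2 = 1/(25.0) − 1/(142.1) = 0.03296, so d_i2 = 30.3 cm.
The final image is real, 30.3 cm to the right of lens 2 (overall magnification ≈ -0.042).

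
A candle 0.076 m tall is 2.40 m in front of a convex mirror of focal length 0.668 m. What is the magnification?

m = +0.218

For a convex mirror, f = -0.668 m.
1/d_i = 1/f − 1/d_o = 1/(-0.6680) − 1/(2.40) = -1.914, so d_i = -0.5226 m.
m = −d_i/d_o = −(-0.5226)/(2.40) = +0.218.
The image is virtual, upright and reduced, behind the mirror.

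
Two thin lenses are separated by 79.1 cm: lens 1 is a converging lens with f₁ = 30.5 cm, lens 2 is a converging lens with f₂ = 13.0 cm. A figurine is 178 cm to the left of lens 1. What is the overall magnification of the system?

m = +0.0918

Lens 1: 1/d_i1 = 1/(30.5) − 1/(178) = 0.02717, so d_i1 = 36.81 cm; m₁ = −d_i1/d_o1 = -0.2068.
d_o2 = 79.1 − (36.81) = 42.29 cm.
Lens 2: 1/d_i2 = 1/(13.0) − 1/(42.29) = 0.05328, so d_i2 = 18.77 cm; m₂ = −d_i2/d_o2 = -0.4438.
m = m₁·m₂ = (-0.2068)(-0.4438) = +0.0918.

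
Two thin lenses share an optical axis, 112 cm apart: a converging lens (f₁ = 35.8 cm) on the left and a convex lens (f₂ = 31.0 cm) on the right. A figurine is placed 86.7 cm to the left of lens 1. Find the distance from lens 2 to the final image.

Lens 1: 1/d_i1 = 1/f₁ − 1/d_o1 = 1/(35.8) − 1/(86.7) = 0.01640, so d_i1 = 60.98 cm.
The intermediate image is 60.98 cm to the right of lens 1, which is 112 − (60.98) = 51.02 cm to the left of lens 2, so d_o2 = +51.02 cm.
Lens 2: 1/d_i2 = 1/f₂ − 1/d_o2 = 1/(31.0) − 1/(51.02) = 0.01266, so d_i2 = 79.0 cm.
The final image is real, 79.0 cm to the right of lens 2 (overall magnification ≈ 1.1).

79.0 cm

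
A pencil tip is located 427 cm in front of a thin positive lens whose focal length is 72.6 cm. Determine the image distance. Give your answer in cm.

87.5 cm

Lens equation: 1/s_i = 1/f − 1/s_o = 1/(72.60) − 1/(427) = 0.01377 − 0.002342 = 0.01143, so s_i = 87.5 cm.
The image is real, inverted and reduced, on the far side of the lens.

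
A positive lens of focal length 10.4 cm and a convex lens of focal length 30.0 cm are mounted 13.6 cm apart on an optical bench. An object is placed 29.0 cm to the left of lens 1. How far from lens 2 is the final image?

2.41 cm

Lens 1: 1/d_i1 = 1/f₁ − 1/d_o1 = 1/(10.4) − 1/(29.0) = 0.06167, so d_i1 = 16.22 cm.
The intermediate image is 16.22 cm to the right of lens 1, which lies 2.620 cm to the right of lens 2 — a virtual object — so d_o2 = −2.620 cm.
Lens 2: 1/d_i2 = 1/f₂ − 1/d_o2 = 1/(30.0) − 1/(-2.620) = 0.4150, so d_i2 = 2.41 cm.
The final image is real, 2.41 cm to the right of lens 2 (overall magnification ≈ -0.51).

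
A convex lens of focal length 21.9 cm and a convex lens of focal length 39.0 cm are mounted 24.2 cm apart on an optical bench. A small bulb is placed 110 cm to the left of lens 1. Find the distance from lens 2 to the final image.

Lens 1: 1/d_i1 = 1/f₁ − 1/d_o1 = 1/(21.9) − 1/(110) = 0.03657, so d_i1 = 27.34 cm.
The intermediate image is 27.34 cm to the right of lens 1, which lies 3.140 cm to the right of lens 2 — a virtual object — so d_o2 = −3.140 cm.
Lens 2: 1/d_i2 = 1/f₂ − 1/d_o2 = 1/(39.0) − 1/(-3.140) = 0.3441, so d_i2 = 2.91 cm.
The final image is real, 2.91 cm to the right of lens 2 (overall magnification ≈ -0.23).

2.91 cm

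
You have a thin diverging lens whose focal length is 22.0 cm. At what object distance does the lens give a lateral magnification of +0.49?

22.9 cm

For a diverging lens, f = -22.0 cm.
m = −d_i/d_o ⇒ d_i = −m·d_o.
1/f = 1/d_o + 1/d_i = 1/d_o − 1/(m·d_o) = (1 − 1/m)/d_o, so d_o = f(1 − 1/m) = (-22.00)(1 − 1/(+0.49)) = 22.9 cm.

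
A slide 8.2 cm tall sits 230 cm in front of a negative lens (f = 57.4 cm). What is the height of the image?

1.64 cm

For a negative lens, f = -57.4 cm.
1/d_i = 1/f − 1/d_o = 1/(-57.40) − 1/(230) = -0.02177, so d_i = -45.94 cm.
m = −d_i/d_o = +0.1997.
|h_i| = |m|·h_o = 0.1997 × 8.2 = 1.64 cm. The image is virtual, upright and reduced, on the same side as the object.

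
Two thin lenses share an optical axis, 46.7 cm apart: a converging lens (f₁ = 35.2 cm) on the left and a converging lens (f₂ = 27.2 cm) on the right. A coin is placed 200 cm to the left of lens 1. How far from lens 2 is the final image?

4.66 cm

Lens 1: 1/d_i1 = 1/f₁ − 1/d_o1 = 1/(35.2) − 1/(200) = 0.02341, so d_i1 = 42.72 cm.
The intermediate image is 42.72 cm to the right of lens 1, which is 46.7 − (42.72) = 3.980 cm to the left of lens 2, so d_o2 = +3.980 cm.
Lens 2: 1/d_i2 = 1/f₂ − 1/d_o2 = 1/(27.2) − 1/(3.980) = -0.2145, so d_i2 = -4.66 cm.
The final image is virtual, 4.66 cm to the left of lens 2 (overall magnification ≈ -0.25).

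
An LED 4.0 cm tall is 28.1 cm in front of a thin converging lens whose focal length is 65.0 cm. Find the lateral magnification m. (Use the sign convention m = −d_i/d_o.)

m = +1.76

1/d_i = 1/f − 1/d_o = 1/(65.00) − 1/(28.1) = -0.02020, so d_i = -49.50 cm.
m = −d_i/d_o = −(-49.50)/(28.1) = +1.76.
The image is virtual, upright and enlarged, on the same side as the object.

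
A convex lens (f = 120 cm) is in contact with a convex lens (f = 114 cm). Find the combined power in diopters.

P₁ = 1/f₁ = 1/(1.20 m) = +0.8333 D; P₂ = 1/f₂ = 1/(1.14 m) = +0.8772 D.
For thin lenses in contact, P = P₁ + P₂ = (+0.8333) + (+0.8772) = +1.71 D.

P = +1.71 D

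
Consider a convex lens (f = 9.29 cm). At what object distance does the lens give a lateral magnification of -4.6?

11.3 cm

m = −d_i/d_o ⇒ d_i = −m·d_o.
1/f = 1/d_o + 1/d_i = 1/d_o − 1/(m·d_o) = (1 − 1/m)/d_o, so d_o = f(1 − 1/m) = (9.290)(1 − 1/(-4.6)) = 11.3 cm.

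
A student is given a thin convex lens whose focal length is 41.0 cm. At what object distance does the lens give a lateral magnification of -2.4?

m = −d_i/d_o ⇒ d_i = −m·d_o.
1/f = 1/d_o + 1/d_i = 1/d_o − 1/(m·d_o) = (1 − 1/m)/d_o, so d_o = f(1 − 1/m) = (41.00)(1 − 1/(-2.4)) = 58.1 cm.

58.1 cm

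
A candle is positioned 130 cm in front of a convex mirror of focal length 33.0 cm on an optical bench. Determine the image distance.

For a convex mirror, f = -33.0 cm.
Mirror equation: 1/d_i = 1/f − 1/d_o = 1/(-33.00) − 1/(130) = -0.03030 − 0.007692 = -0.03800, so d_i = -26.3 cm.
The image is virtual, upright and reduced, behind the mirror.

26.3 cm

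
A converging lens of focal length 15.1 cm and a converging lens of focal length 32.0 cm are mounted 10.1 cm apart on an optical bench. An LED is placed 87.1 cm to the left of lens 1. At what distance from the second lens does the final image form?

6.51 cm

Lens 1: 1/d_i1 = 1/f₁ − 1/d_o1 = 1/(15.1) − 1/(87.1) = 0.05474, so d_i1 = 18.27 cm.
The intermediate image is 18.27 cm to the right of lens 1, which lies 8.170 cm to the right of lens 2 — a virtual object — so d_o2 = −8.170 cm.
Lens 2: 1/d_i2 = 1/f₂ − 1/d_o2 = 1/(32.0) − 1/(-8.170) = 0.1536, so d_i2 = 6.51 cm.
The final image is real, 6.51 cm to the right of lens 2 (overall magnification ≈ -0.17).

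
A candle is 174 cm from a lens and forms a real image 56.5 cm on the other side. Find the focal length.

Real image ⇒ d_i = +56.5 cm.
1/f = 1/d_o + 1/d_i = 1/(174) + 1/(56.5) = 0.02345, so f = 42.7 cm.
Since f is positive, the lens is converging.

f = 42.7 cm (converging)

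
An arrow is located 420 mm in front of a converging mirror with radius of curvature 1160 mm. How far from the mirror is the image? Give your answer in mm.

1520 mm

f = R/2 = 1160/2 = 580.0 mm.
Mirror equation: 1/v = 1/f − 1/u = 1/(580.0) − 1/(420) = 0.001724 − 0.002381 = -0.0006568, so v = -1520 mm.
The image is virtual, upright and enlarged, behind the mirror.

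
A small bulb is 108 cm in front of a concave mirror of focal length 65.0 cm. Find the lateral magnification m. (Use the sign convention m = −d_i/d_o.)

1/d_i = 1/f − 1/d_o = 1/(65.00) − 1/(108) = 0.006125, so d_i = 163.3 cm.
m = −d_i/d_o = −(163.3)/(108) = -1.51.
The image is real, inverted and enlarged, in front of the mirror.

m = -1.51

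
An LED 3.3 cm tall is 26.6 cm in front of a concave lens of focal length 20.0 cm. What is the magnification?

For a concave lens, f = -20.0 cm.
1/d_i = 1/f − 1/d_o = 1/(-20.00) − 1/(26.6) = -0.08759, so d_i = -11.42 cm.
m = −d_i/d_o = −(-11.42)/(26.6) = +0.429.
The image is virtual, upright and reduced, on the same side as the object.

m = +0.429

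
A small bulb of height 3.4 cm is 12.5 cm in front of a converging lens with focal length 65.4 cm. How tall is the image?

1/d_i = 1/f − 1/d_o = 1/(65.40) − 1/(12.5) = -0.06471, so d_i = -15.45 cm.
m = −d_i/d_o = +1.236.
|h_i| = |m|·h_o = 1.236 × 3.4 = 4.20 cm. The image is virtual, upright and enlarged, on the same side as the object.

4.20 cm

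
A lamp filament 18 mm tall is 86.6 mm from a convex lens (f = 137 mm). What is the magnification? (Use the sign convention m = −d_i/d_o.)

m = +2.72

1/d_i = 1/f − 1/d_o = 1/(137.0) − 1/(86.6) = -0.004248, so d_i = -235.4 mm.
m = −d_i/d_o = −(-235.4)/(86.6) = +2.72.
The image is virtual, upright and enlarged, on the same side as the object.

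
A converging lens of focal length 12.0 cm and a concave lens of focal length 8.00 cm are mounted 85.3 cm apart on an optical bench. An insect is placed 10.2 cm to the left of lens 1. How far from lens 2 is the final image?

Lens 1: 1/d_i1 = 1/f₁ − 1/d_o1 = 1/(12.0) − 1/(10.2) = -0.01471, so d_i1 = -68.00 cm.
The intermediate image is 68.00 cm to the left of lens 1 (virtual), which is 85.3 − (-68.00) = 153.3 cm to the left of lens 2, so d_o2 = +153.3 cm.
Lens 2 is diverging, so f₂ = −8.00 cm.
Lens 2: 1/d_i2 = 1/f₂ − 1/d_o2 = 1/(-8.00) − 1/(153.3) = -0.1315, so d_i2 = -7.60 cm.
The final image is virtual, 7.60 cm to the left of lens 2 (overall magnification ≈ 0.33).

7.60 cm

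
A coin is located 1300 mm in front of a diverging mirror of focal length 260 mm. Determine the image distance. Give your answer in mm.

For a diverging mirror, f = -260 mm.
Mirror equation: 1/d_i = 1/f − 1/d_o = 1/(-260.0) − 1/(1300) = -0.003846 − 0.0007692 = -0.004615, so d_i = -217 mm.
The image is virtual, upright and reduced, behind the mirror.

217 mm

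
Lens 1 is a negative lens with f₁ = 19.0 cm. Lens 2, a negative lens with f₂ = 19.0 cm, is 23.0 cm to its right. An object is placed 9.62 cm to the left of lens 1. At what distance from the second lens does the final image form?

Lens 1 is diverging, so f₁ = −19.0 cm.
Lens 1: 1/d_i1 = 1/f₁ − 1/d_o1 = 1/(-19.0) − 1/(9.62) = -0.1566, so d_i1 = -6.386 cm.
The intermediate image is 6.386 cm to the left of lens 1 (virtual), which is 23.0 − (-6.386) = 29.39 cm to the left of lens 2, so d_o2 = +29.39 cm.
Lens 2 is diverging, so f₂ = −19.0 cm.
Lens 2: 1/d_i2 = 1/f₂ − 1/d_o2 = 1/(-19.0) − 1/(29.39) = -0.08666, so d_i2 = -11.5 cm.
The final image is virtual, 11.5 cm to the left of lens 2 (overall magnification ≈ 0.26).

11.5 cm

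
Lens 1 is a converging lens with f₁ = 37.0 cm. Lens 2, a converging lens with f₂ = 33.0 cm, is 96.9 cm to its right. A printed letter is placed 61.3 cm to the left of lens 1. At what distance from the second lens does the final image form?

3.99 cm

Lens 1: 1/d_i1 = 1/f₁ − 1/d_o1 = 1/(37.0) − 1/(61.3) = 0.01071, so d_i1 = 93.34 cm.
The intermediate image is 93.34 cm to the right of lens 1, which is 96.9 − (93.34) = 3.560 cm to the left of lens 2, so d_o2 = +3.560 cm.
Lens 2: 1/d_i2 = 1/f₂ − 1/d_o2 = 1/(33.0) − 1/(3.560) = -0.2506, so d_i2 = -3.99 cm.
The final image is virtual, 3.99 cm to the left of lens 2 (overall magnification ≈ -1.7).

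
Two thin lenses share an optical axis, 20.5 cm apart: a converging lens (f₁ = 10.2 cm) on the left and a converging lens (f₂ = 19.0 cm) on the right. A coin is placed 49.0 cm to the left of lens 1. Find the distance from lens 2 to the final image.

12.7 cm

Lens 1: 1/d_i1 = 1/f₁ − 1/d_o1 = 1/(10.2) − 1/(49.0) = 0.07763, so d_i1 = 12.88 cm.
The intermediate image is 12.88 cm to the right of lens 1, which is 20.5 − (12.88) = 7.620 cm to the left of lens 2, so d_o2 = +7.620 cm.
Lens 2: 1/d_i2 = 1/f₂ − 1/d_o2 = 1/(19.0) − 1/(7.620) = -0.07860, so d_i2 = -12.7 cm.
The final image is virtual, 12.7 cm to the left of lens 2 (overall magnification ≈ -0.44).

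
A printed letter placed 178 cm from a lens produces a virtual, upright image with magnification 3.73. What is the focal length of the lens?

f = 243 cm (converging)

m = −d_i/d_o ⇒ d_i = −m·d_o = −(+3.73)·(178) = -663.9 cm.
1/f = 1/d_o + 1/d_i = 1/(178) + 1/(-663.9) = 0.004112, so f = 243 cm.
Since f is positive, the lens is converging.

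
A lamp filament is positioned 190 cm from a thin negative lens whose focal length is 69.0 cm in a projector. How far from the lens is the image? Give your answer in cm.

For a negative lens, f = -69.0 cm.
Lens equation: 1/d_i = 1/f − 1/d_o = 1/(-69.00) − 1/(190) = -0.01449 − 0.005263 = -0.01976, so d_i = -50.6 cm.
The image is virtual, upright and reduced, on the same side as the object.

50.6 cm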